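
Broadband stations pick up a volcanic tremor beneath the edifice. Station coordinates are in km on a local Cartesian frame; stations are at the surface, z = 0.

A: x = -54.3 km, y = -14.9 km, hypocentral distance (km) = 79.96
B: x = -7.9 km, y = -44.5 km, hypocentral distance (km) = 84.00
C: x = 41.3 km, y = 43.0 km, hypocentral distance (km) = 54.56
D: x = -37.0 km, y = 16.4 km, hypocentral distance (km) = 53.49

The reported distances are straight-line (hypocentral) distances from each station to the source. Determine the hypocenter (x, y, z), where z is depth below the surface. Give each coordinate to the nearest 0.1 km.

Each station gives a sphere (x−x_i)² + (y−y_i)² + z² = d_i² (stations at z=0).
Subtracting the A sphere from B and C: z² cancels, leaving linear equations in x and y:
92.8 x − 59.2 y = -1790.24
191.2 x + 115.8 y = 3801.00
Solving: x ≈ 0.803, y ≈ 31.499 km (keep extra digits for the depth step; rounded: 0.8, 31.5).
Then from the A sphere: z² = 79.96² − (x + 54.3)² − (y + 14.9)² with x = 0.803, y = 31.499, so z ≈ 34.704 ≈ 34.7 km.

(0.8, 31.5, 34.7)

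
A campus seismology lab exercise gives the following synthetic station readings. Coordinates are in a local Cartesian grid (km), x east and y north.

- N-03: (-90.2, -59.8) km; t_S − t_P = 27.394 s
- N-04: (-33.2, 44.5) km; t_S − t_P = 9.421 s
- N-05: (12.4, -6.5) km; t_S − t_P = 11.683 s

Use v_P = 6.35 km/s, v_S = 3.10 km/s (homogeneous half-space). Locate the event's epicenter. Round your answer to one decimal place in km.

(20.5, 63.8)

Distance from S−P lag: d = Δt · v_P v_S / (v_P − v_S) = Δt · (6.35·3.10)/(6.35−3.10) ≈ 6.0569·Δt.
So d_N-03 = 165.92, d_N-04 = 57.06, d_N-05 = 70.76 km.
Circle about each station: (x + 90.2)² + (y + 59.8)² = 165.92²; (x + 33.2)² + (y − 44.5)² = 57.06²; (x − 12.4)² + (y + 6.5)² = 70.76².
Subtracting the N-03 equation from the N-04 and N-05 equations removes the quadratic terms:
114.0 x + 208.6 y = 15644.01
205.2 x + 106.6 y = 11006.40
Solving the 2×2 system: x ≈ 20.5, y ≈ 63.8 km.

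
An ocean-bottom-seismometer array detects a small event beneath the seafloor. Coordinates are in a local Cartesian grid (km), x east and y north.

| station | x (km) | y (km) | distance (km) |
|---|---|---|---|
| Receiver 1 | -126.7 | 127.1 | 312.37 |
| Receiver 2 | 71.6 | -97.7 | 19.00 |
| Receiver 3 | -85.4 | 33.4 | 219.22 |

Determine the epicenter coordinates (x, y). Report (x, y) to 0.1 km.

Circle about each station: (x + 126.7)² + (y − 127.1)² = 312.37²; (x − 71.6)² + (y + 97.7)² = 19.00²; (x + 85.4)² + (y − 33.4)² = 219.22².
Subtracting pairs of circle equations eliminates x²+y² and gives linear equations (the radical axes):
396.6 x − 449.6 y = 79678.57
82.6 x − 187.4 y = 25719.03
Solving the 2×2 system: x ≈ 90.6, y ≈ -97.3 km.

90.6 km east, -97.3 km north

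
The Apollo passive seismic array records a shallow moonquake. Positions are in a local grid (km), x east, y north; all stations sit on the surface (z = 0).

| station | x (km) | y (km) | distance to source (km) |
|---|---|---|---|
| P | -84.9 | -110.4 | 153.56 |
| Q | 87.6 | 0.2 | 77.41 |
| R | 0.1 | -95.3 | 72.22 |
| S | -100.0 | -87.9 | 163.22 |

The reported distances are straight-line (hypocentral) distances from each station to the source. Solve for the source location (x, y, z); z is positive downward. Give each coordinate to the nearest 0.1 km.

(59.0, -65.5, 29.3)

Each station gives a sphere (x−x_i)² + (y−y_i)² + z² = d_i² (stations at z=0).
Subtracting the P sphere from Q and R: z² cancels, leaving linear equations in x and y:
345.0 x + 221.2 y = 5866.00
170.0 x + 30.2 y = 8050.88
Solving: x ≈ 58.992, y ≈ -65.490 km (keep extra digits for the depth step; rounded: 59.0, -65.5).
Then from the P sphere: z² = 153.56² − (x + 84.9)² − (y + 110.4)² with x = 58.992, y = -65.490, so z ≈ 29.306 ≈ 29.3 km.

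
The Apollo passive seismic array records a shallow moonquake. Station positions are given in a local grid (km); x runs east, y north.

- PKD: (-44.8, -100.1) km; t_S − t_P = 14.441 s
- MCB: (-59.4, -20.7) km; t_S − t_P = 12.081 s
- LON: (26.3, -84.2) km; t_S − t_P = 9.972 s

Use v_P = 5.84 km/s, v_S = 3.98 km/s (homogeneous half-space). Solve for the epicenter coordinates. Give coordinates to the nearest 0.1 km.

(84.1, 26.2)

Distance from S−P lag: d = Δt · v_P v_S / (v_P − v_S) = Δt · (5.84·3.98)/(5.84−3.98) ≈ 12.4963·Δt.
So d_PKD = 180.46, d_MCB = 150.97, d_LON = 124.61 km.
Circle about each station: (x + 44.8)² + (y + 100.1)² = 180.46²; (x + 59.4)² + (y + 20.7)² = 150.97²; (x − 26.3)² + (y + 84.2)² = 124.61².
Subtracting the PKD equation from the MCB and LON equations removes the quadratic terms:
-29.2 x + 158.8 y = 1703.67
142.2 x + 31.8 y = 12792.44
Solving the 2×2 system: x ≈ 84.1, y ≈ 26.2 km.
Check against PKD (with the unrounded x, y): √((x + 44.8)²+(y + 100.1)²) = 180.46 ≈ 180.46 km. ✓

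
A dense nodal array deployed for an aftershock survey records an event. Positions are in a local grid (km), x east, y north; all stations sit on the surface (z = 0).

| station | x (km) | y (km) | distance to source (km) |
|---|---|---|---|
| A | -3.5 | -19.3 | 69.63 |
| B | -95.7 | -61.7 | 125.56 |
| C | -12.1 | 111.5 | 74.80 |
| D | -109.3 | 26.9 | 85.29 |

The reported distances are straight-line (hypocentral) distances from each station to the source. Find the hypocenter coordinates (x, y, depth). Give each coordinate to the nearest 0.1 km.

Each station gives a sphere (x−x_i)² + (y−y_i)² + z² = d_i² (stations at z=0).
Subtracting the A sphere from B and C: z² cancels, leaving linear equations in x and y:
-184.4 x − 84.8 y = 1663.66
-17.2 x + 261.6 y = 11447.22
Solving: x ≈ -28.290, y ≈ 41.898 km (keep extra digits for the depth step; rounded: -28.3, 41.9).
Then from the A sphere: z² = 69.63² − (x + 3.5)² − (y + 19.3)² with x = -28.290, y = 41.898, so z ≈ 22.104 ≈ 22.1 km.

x ≈ -28.3 km, y ≈ 41.9 km, depth ≈ 22.1 km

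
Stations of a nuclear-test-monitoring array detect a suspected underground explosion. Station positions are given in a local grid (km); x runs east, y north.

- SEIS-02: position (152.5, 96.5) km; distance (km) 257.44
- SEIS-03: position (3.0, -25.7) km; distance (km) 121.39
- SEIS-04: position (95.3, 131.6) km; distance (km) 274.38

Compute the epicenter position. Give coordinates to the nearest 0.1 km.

Circle about each station: (x − 152.5)² + (y − 96.5)² = 257.44²; (x − 3.0)² + (y + 25.7)² = 121.39²; (x − 95.3)² + (y − 131.6)² = 274.38².
Subtracting pairs of circle equations eliminates x²+y² and gives linear equations (the radical axes):
-299.0 x − 244.4 y = 19640.81
-114.4 x + 70.2 y = -15176.88
Solving the 2×2 system: x ≈ 47.6, y ≈ -138.6 km.

47.6 km east, -138.6 km north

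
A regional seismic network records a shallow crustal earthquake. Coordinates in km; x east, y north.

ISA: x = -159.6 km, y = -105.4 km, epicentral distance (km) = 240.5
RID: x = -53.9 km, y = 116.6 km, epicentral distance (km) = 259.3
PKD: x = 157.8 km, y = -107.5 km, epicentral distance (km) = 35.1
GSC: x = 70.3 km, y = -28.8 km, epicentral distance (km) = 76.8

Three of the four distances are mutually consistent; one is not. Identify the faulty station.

Solve using three stations at a time. Using ISA, RID, GSC (subtract circle equations pairwise → linear system) gives (x, y) ≈ (80.9, -104.9).
Distances from that point to each station vs reported:
  ISA: calculated 240.5 vs reported 240.5 → residual 0.0 km
  RID: calculated 259.3 vs reported 259.3 → residual 0.0 km
  PKD: calculated 76.9 vs reported 35.1 → residual 41.8 km
  GSC: calculated 76.9 vs reported 76.8 → residual 0.1 km
ISA, RID, GSC are mutually consistent (residuals ≈ 0); PKD is off by 41.8 km.

PKD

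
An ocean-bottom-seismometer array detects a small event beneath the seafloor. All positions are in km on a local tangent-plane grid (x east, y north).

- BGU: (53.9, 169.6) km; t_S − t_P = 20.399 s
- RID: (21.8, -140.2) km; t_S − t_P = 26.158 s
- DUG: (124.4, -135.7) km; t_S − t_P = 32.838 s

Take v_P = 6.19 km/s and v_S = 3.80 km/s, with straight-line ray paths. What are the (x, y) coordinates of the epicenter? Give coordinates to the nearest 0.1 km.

(-122.2, 73.2)

Distance from S−P lag: d = Δt · v_P v_S / (v_P − v_S) = Δt · (6.19·3.80)/(6.19−3.80) ≈ 9.8418·Δt.
So d_BGU = 200.76, d_RID = 257.44, d_DUG = 323.19 km.
Circle about each station: (x − 53.9)² + (y − 169.6)² = 200.76²; (x − 21.8)² + (y + 140.2)² = 257.44²; (x − 124.4)² + (y + 135.7)² = 323.19².
Subtracting the BGU equation from the RID and DUG equations removes the quadratic terms:
-64.2 x − 619.6 y = -37508.87
141.0 x − 610.6 y = -61926.72
Solving the 2×2 system: x ≈ -122.2, y ≈ 73.2 km.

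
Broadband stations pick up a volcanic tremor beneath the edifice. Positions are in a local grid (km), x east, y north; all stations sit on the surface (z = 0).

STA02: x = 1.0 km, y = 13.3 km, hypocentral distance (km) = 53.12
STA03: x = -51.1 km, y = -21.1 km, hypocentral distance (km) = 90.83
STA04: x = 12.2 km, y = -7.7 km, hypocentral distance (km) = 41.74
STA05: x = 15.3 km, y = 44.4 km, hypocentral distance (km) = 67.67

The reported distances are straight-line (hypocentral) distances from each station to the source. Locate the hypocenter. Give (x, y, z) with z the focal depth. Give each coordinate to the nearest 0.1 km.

(31.0, -9.9, 37.2)

Each station gives a sphere (x−x_i)² + (y−y_i)² + z² = d_i² (stations at z=0).
Subtracting the STA02 sphere from STA03 and STA04: z² cancels, leaving linear equations in x and y:
-104.2 x − 68.8 y = -2549.82
22.4 x − 42.0 y = 1109.75
Solving: x ≈ 31.000, y ≈ -9.889 km (keep extra digits for the depth step; rounded: 31.0, -9.9).
Then from the STA02 sphere: z² = 53.12² − (x − 1.0)² − (y − 13.3)² with x = 31.000, y = -9.889, so z ≈ 37.202 ≈ 37.2 km.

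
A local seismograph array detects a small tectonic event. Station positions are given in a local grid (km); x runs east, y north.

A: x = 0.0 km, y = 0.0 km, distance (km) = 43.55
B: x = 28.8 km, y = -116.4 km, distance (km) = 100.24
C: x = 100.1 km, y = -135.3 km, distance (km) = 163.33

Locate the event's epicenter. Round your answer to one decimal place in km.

x ≈ -27.7 km, y ≈ -33.6 km

Circle about each station: x² + y² = 43.55²; (x − 28.8)² + (y + 116.4)² = 100.24²; (x − 100.1)² + (y + 135.3)² = 163.33².
Subtracting the A equation from the B and C equations removes the quadratic terms:
57.6 x − 232.8 y = 6226.94
200.2 x − 270.6 y = 3546.01
Solving the 2×2 system: x ≈ -27.7, y ≈ -33.6 km.
Check against A (with the unrounded x, y): √(x²+y²) = 43.55 ≈ 43.55 km. ✓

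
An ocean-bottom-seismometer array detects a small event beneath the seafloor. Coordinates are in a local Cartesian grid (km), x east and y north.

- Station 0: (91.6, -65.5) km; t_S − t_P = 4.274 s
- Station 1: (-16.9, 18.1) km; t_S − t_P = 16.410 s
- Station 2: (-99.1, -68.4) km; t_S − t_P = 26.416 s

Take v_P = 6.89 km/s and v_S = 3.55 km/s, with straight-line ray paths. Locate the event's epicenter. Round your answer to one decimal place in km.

Distance from S−P lag: d = Δt · v_P v_S / (v_P − v_S) = Δt · (6.89·3.55)/(6.89−3.55) ≈ 7.3232·Δt.
So d_Station 0 = 31.30, d_Station 1 = 120.17, d_Station 2 = 193.45 km.
Circle about each station: (x − 91.6)² + (y + 65.5)² = 31.30²; (x + 16.9)² + (y − 18.1)² = 120.17²; (x + 99.1)² + (y + 68.4)² = 193.45².
Subtracting the Station 0 equation from the Station 1 and Station 2 equations removes the quadratic terms:
-217.0 x + 167.2 y = -25528.73
-381.4 x − 5.8 y = -34624.65
Solving the 2×2 system: x ≈ 91.3, y ≈ -34.2 km.

(91.3, -34.2)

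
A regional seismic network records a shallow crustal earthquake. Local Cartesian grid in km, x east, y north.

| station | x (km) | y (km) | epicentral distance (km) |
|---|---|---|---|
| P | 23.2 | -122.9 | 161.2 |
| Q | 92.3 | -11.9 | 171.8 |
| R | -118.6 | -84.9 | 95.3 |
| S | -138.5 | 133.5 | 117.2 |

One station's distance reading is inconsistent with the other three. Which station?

S

Solve using three stations at a time. Using P, Q, R (subtract circle equations pairwise → linear system) gives (x, y) ≈ (-79.0, 1.8).
Distances from that point to each station vs reported:
  P: calculated 161.2 vs reported 161.2 → residual 0.0 km
  Q: calculated 171.8 vs reported 171.8 → residual 0.0 km
  R: calculated 95.3 vs reported 95.3 → residual 0.0 km
  S: calculated 144.5 vs reported 117.2 → residual 27.3 km
P, Q, R are mutually consistent (residuals ≈ 0); S is off by 27.3 km.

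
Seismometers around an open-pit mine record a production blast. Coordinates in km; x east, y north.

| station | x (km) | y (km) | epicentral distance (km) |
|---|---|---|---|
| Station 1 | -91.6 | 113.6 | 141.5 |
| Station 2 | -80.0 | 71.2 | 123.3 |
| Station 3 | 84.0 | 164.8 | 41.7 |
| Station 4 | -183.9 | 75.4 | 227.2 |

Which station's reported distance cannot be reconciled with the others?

Station 3

Solve using three stations at a time. Using Station 1, Station 2, Station 4 (subtract circle equations pairwise → linear system) gives (x, y) ≈ (43.2, 70.9).
Distances from that point to each station vs reported:
  Station 1: calculated 141.4 vs reported 141.5 → residual 0.1 km
  Station 2: calculated 123.2 vs reported 123.3 → residual 0.1 km
  Station 3: calculated 102.4 vs reported 41.7 → residual 60.7 km
  Station 4: calculated 227.1 vs reported 227.2 → residual 0.1 km
Station 1, Station 2, Station 4 are mutually consistent (residuals ≈ 0); Station 3 is off by 60.7 km.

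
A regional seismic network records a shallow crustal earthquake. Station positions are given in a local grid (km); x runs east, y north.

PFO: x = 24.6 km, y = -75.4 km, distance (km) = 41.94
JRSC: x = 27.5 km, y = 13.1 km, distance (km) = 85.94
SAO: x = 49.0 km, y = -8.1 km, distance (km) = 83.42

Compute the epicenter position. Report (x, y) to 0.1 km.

Circle about each station: (x − 24.6)² + (y + 75.4)² = 41.94²; (x − 27.5)² + (y − 13.1)² = 85.94²; (x − 49.0)² + (y + 8.1)² = 83.42².
Subtracting the PFO equation from the JRSC and SAO equations removes the quadratic terms:
5.8 x + 177.0 y = -10989.18
48.8 x + 134.6 y = -9023.64
Solving the 2×2 system: x ≈ -15.0, y ≈ -61.6 km.
Check against PFO (with the unrounded x, y): √((x − 24.6)²+(y + 75.4)²) = 41.96 ≈ 41.94 km. ✓

x ≈ -15.0 km, y ≈ -61.6 km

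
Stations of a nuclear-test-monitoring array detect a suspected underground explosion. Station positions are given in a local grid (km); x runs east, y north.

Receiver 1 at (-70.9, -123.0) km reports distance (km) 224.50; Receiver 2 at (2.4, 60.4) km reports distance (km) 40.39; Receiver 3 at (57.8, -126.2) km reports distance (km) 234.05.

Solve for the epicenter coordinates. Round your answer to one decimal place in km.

Circle about each station: (x + 70.9)² + (y + 123.0)² = 224.50²; (x − 2.4)² + (y − 60.4)² = 40.39²; (x − 57.8)² + (y + 126.2)² = 234.05².
Subtracting pairs of circle equations eliminates x²+y² and gives linear equations (the radical axes):
146.6 x + 366.8 y = 32267.01
257.4 x − 6.4 y = -5267.68
Solving the 2×2 system: x ≈ -18.1, y ≈ 95.2 km.
Check against Receiver 1 (with the unrounded x, y): √((x + 70.9)²+(y + 123.0)²) = 224.50 ≈ 224.50 km. ✓

x ≈ -18.1 km, y ≈ 95.2 km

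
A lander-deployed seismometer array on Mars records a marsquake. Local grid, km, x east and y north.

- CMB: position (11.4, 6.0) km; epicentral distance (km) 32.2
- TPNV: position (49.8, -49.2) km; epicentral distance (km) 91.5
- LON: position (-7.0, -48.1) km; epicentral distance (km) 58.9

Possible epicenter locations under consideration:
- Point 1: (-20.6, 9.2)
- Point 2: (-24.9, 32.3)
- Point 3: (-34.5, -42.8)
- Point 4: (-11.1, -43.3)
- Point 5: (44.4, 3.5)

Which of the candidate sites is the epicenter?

Point 1

For each candidate, compare |candidate − station| to the reported distance:
Point 1: residuals CMB 0.0, TPNV 0.0, LON 0.0 → max 0.0 km
Point 2: residuals CMB 12.6, TPNV 19.1, LON 23.5 → max 23.5 km
Point 3: residuals CMB 34.8, TPNV 7.0, LON 30.9 → max 34.8 km
Point 4: residuals CMB 22.0, TPNV 30.3, LON 52.6 → max 52.6 km
Point 5: residuals CMB 0.9, TPNV 38.5, LON 13.9 → max 38.5 km
Only Point 1 has all residuals ≈ 0.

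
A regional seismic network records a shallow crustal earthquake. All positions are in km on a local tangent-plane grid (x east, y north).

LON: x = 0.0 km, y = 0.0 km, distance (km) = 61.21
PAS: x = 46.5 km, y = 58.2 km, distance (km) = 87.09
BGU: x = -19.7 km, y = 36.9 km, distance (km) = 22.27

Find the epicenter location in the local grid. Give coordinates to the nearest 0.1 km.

(-39.8, 46.5)

Circle about each station: x² + y² = 61.21²; (x − 46.5)² + (y − 58.2)² = 87.09²; (x + 19.7)² + (y − 36.9)² = 22.27².
Subtracting the LON equation from the PAS and BGU equations removes the quadratic terms:
93.0 x + 116.4 y = 1711.49
-39.4 x + 73.8 y = 5000.41
Solving the 2×2 system: x ≈ -39.8, y ≈ 46.5 km.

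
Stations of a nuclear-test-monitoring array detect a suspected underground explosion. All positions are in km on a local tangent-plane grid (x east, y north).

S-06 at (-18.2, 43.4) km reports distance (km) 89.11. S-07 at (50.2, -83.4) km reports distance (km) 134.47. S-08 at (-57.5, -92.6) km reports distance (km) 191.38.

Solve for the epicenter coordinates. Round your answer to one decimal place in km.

Circle about each station: (x + 18.2)² + (y − 43.4)² = 89.11²; (x − 50.2)² + (y + 83.4)² = 134.47²; (x + 57.5)² + (y + 92.6)² = 191.38².
Subtracting pairs of circle equations eliminates x²+y² and gives linear equations (the radical axes):
136.8 x − 253.6 y = -2880.79
-78.6 x − 272.0 y = -19019.50
Solving the 2×2 system: x ≈ 70.7, y ≈ 49.5 km.
Check against S-06 (with the unrounded x, y): √((x + 18.2)²+(y − 43.4)²) = 89.11 ≈ 89.11 km. ✓

x ≈ 70.7 km, y ≈ 49.5 km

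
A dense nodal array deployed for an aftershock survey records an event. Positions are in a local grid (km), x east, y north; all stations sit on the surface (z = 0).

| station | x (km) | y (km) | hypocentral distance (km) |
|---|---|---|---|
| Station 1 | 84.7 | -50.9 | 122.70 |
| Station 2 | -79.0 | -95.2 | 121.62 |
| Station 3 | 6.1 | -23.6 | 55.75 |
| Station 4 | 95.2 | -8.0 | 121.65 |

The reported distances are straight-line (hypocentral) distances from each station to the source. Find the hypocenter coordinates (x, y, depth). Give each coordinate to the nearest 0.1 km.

x ≈ -17.7 km, y ≈ -0.1 km, depth ≈ 44.6 km

Each station gives a sphere (x−x_i)² + (y−y_i)² + z² = d_i² (stations at z=0).
Subtracting the Station 1 sphere from Station 2 and Station 3: z² cancels, leaving linear equations in x and y:
-327.4 x − 88.6 y = 5803.01
-157.2 x + 54.6 y = 2776.50
Solving: x ≈ -17.697, y ≈ -0.101 km (keep extra digits for the depth step; rounded: -17.7, -0.1).
Then from the Station 1 sphere: z² = 122.70² − (x − 84.7)² − (y + 50.9)² with x = -17.697, y = -0.101, so z ≈ 44.605 ≈ 44.6 km.
Check against Station 4 (with the unrounded solution): distance 121.65 ≈ 121.65 km. ✓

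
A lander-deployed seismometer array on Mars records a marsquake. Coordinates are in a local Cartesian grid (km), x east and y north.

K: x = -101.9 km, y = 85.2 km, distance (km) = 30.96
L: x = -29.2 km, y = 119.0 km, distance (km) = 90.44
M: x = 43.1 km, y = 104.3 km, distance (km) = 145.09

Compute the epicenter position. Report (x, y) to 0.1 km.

Circle about each station: (x + 101.9)² + (y − 85.2)² = 30.96²; (x + 29.2)² + (y − 119.0)² = 90.44²; (x − 43.1)² + (y − 104.3)² = 145.09².
Subtracting the K equation from the L and M equations removes the quadratic terms:
145.4 x + 67.6 y = -9849.88
290.0 x + 38.2 y = -24999.14
Solving the 2×2 system: x ≈ -93.5, y ≈ 55.4 km.
Check against K (with the unrounded x, y): √((x + 101.9)²+(y − 85.2)²) = 30.96 ≈ 30.96 km. ✓

(-93.5, 55.4)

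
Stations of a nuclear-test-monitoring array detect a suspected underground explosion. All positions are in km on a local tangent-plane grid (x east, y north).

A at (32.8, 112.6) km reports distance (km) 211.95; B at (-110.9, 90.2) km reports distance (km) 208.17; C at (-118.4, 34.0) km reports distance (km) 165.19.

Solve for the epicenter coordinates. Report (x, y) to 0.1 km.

(-14.1, -94.1)

Circle about each station: (x − 32.8)² + (y − 112.6)² = 211.95²; (x + 110.9)² + (y − 90.2)² = 208.17²; (x + 118.4)² + (y − 34.0)² = 165.19².
Subtracting the A equation from the B and C equations removes the quadratic terms:
-287.4 x − 44.8 y = 8268.30
-302.4 x − 157.2 y = 19055.03
Solving the 2×2 system: x ≈ -14.1, y ≈ -94.1 km.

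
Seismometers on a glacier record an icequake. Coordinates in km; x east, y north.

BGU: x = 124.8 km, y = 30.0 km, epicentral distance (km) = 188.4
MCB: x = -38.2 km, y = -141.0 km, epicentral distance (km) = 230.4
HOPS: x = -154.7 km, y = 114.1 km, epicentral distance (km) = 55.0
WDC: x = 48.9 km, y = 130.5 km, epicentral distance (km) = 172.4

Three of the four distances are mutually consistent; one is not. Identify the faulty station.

BGU

Solve using three stations at a time. Using MCB, HOPS, WDC (subtract circle equations pairwise → linear system) gives (x, y) ≈ (-114.8, 76.3).
Distances from that point to each station vs reported:
  BGU: calculated 244.0 vs reported 188.4 → residual 55.6 km
  MCB: calculated 230.4 vs reported 230.4 → residual 0.0 km
  HOPS: calculated 55.0 vs reported 55.0 → residual 0.0 km
  WDC: calculated 172.4 vs reported 172.4 → residual 0.0 km
MCB, HOPS, WDC are mutually consistent (residuals ≈ 0); BGU is off by 55.6 km.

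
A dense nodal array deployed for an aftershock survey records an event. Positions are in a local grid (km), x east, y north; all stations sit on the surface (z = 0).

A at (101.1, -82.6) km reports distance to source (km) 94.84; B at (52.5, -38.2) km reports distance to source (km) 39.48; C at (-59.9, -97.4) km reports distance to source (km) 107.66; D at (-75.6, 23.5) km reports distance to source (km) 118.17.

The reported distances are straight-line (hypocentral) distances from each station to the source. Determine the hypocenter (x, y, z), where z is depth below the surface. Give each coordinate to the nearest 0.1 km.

x ≈ 23.6 km, y ≈ -34.9 km, depth ≈ 26.7 km

Each station gives a sphere (x−x_i)² + (y−y_i)² + z² = d_i² (stations at z=0).
Subtracting the A sphere from B and C: z² cancels, leaving linear equations in x and y:
-97.2 x + 88.8 y = -5392.52
-322.0 x − 29.6 y = -6565.25
Solving: x ≈ 23.597, y ≈ -34.898 km (keep extra digits for the depth step; rounded: 23.6, -34.9).
Then from the A sphere: z² = 94.84² − (x − 101.1)² − (y + 82.6)² with x = 23.597, y = -34.898, so z ≈ 26.691 ≈ 26.7 km.
Check against D (with the unrounded solution): distance 118.16 ≈ 118.17 km. ✓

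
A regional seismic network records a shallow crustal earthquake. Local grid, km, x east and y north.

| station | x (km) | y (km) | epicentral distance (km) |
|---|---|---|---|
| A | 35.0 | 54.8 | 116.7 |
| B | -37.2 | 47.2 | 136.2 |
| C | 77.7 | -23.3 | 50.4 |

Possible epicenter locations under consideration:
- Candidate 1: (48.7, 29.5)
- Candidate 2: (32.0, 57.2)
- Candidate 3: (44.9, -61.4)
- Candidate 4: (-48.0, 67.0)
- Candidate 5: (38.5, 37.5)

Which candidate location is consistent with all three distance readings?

Candidate 3

For each candidate, compare |candidate − station| to the reported distance:
Candidate 1: residuals A 87.9, B 48.5, C 9.8 → max 87.9 km
Candidate 2: residuals A 112.9, B 66.3, C 42.2 → max 112.9 km
Candidate 3: residuals A 0.1, B 0.1, C 0.1 → max 0.1 km
Candidate 4: residuals A 32.8, B 113.6, C 104.4 → max 113.6 km
Candidate 5: residuals A 99.0, B 59.9, C 21.9 → max 99.0 km
Only Candidate 3 has all residuals ≈ 0.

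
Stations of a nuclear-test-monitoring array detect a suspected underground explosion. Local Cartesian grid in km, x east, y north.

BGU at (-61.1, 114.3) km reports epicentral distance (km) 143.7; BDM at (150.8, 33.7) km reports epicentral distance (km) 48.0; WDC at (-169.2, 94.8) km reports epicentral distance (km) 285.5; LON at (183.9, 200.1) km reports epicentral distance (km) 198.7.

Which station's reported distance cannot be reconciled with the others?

BGU

Solve using three stations at a time. Using BDM, WDC, LON (subtract circle equations pairwise → linear system) gives (x, y) ≈ (105.6, 17.5).
Distances from that point to each station vs reported:
  BGU: calculated 192.8 vs reported 143.7 → residual 49.1 km
  BDM: calculated 48.0 vs reported 48.0 → residual 0.0 km
  WDC: calculated 285.5 vs reported 285.5 → residual 0.0 km
  LON: calculated 198.7 vs reported 198.7 → residual 0.0 km
BDM, WDC, LON are mutually consistent (residuals ≈ 0); BGU is off by 49.1 km.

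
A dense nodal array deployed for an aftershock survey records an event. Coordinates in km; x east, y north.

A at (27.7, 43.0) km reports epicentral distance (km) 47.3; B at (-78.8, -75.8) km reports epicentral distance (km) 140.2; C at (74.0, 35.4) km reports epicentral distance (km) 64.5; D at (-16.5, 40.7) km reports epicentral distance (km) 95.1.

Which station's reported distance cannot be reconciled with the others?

A

Solve using three stations at a time. Using B, C, D (subtract circle equations pairwise → linear system) gives (x, y) ≈ (52.0, -25.3).
Distances from that point to each station vs reported:
  A: calculated 72.5 vs reported 47.3 → residual 25.2 km
  B: calculated 140.2 vs reported 140.2 → residual 0.0 km
  C: calculated 64.6 vs reported 64.5 → residual 0.1 km
  D: calculated 95.1 vs reported 95.1 → residual 0.0 km
B, C, D are mutually consistent (residuals ≈ 0); A is off by 25.2 km.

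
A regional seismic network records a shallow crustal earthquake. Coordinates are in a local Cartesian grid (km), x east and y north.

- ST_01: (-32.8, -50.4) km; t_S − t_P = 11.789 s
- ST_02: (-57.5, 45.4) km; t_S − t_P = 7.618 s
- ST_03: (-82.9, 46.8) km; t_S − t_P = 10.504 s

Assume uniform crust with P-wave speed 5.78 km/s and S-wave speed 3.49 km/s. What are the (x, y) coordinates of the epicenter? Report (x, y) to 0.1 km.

Distance from S−P lag: d = Δt · v_P v_S / (v_P − v_S) = Δt · (5.78·3.49)/(5.78−3.49) ≈ 8.8088·Δt.
So d_ST_01 = 103.85, d_ST_02 = 67.11, d_ST_03 = 92.53 km.
Circle about each station: (x + 32.8)² + (y + 50.4)² = 103.85²; (x + 57.5)² + (y − 45.4)² = 67.11²; (x + 82.9)² + (y − 46.8)² = 92.53².
Subtracting pairs of circle equations eliminates x²+y² and gives linear equations (the radical axes):
-49.4 x + 191.6 y = 8032.48
-100.2 x + 194.4 y = 7669.67
Solving the 2×2 system: x ≈ 9.6, y ≈ 44.4 km.

9.6 km east, 44.4 km north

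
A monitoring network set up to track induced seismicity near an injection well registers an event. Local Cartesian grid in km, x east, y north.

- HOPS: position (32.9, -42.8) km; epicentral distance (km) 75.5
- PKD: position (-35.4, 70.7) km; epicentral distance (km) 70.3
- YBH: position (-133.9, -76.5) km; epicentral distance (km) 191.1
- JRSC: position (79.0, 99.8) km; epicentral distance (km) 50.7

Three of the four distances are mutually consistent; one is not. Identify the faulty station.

Solve using three stations at a time. Using HOPS, PKD, YBH (subtract circle equations pairwise → linear system) gives (x, y) ≈ (23.3, 32.1).
Distances from that point to each station vs reported:
  HOPS: calculated 75.5 vs reported 75.5 → residual 0.0 km
  PKD: calculated 70.3 vs reported 70.3 → residual 0.0 km
  YBH: calculated 191.1 vs reported 191.1 → residual 0.0 km
  JRSC: calculated 87.6 vs reported 50.7 → residual 36.9 km
HOPS, PKD, YBH are mutually consistent (residuals ≈ 0); JRSC is off by 36.9 km.

JRSC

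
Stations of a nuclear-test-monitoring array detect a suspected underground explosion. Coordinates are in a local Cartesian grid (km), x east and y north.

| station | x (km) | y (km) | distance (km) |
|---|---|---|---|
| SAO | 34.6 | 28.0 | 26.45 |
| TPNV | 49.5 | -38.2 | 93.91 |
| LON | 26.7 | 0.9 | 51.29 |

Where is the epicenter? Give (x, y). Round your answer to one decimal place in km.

Circle about each station: (x − 34.6)² + (y − 28.0)² = 26.45²; (x − 49.5)² + (y + 38.2)² = 93.91²; (x − 26.7)² + (y − 0.9)² = 51.29².
Subtracting the SAO equation from the TPNV and LON equations removes the quadratic terms:
29.8 x − 132.4 y = -6191.16
-15.8 x − 54.2 y = -3198.52
Solving the 2×2 system: x ≈ 23.7, y ≈ 52.1 km.

x ≈ 23.7 km, y ≈ 52.1 km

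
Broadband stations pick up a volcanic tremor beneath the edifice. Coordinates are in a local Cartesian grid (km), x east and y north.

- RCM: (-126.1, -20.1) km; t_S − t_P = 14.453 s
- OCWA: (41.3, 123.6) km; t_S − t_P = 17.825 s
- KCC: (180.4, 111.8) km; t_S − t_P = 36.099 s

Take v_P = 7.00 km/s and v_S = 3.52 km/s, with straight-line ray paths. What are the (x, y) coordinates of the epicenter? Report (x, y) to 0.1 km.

Distance from S−P lag: d = Δt · v_P v_S / (v_P − v_S) = Δt · (7.00·3.52)/(7.00−3.52) ≈ 7.0805·Δt.
So d_RCM = 102.33, d_OCWA = 126.21, d_KCC = 255.60 km.
Circle about each station: (x + 126.1)² + (y + 20.1)² = 102.33²; (x − 41.3)² + (y − 123.6)² = 126.21²; (x − 180.4)² + (y − 111.8)² = 255.60².
Subtracting the RCM equation from the OCWA and KCC equations removes the quadratic terms:
334.8 x + 287.4 y = -4780.11
613.0 x + 263.8 y = -26121.75
Solving the 2×2 system: x ≈ -71.1, y ≈ 66.2 km.

(-71.1, 66.2)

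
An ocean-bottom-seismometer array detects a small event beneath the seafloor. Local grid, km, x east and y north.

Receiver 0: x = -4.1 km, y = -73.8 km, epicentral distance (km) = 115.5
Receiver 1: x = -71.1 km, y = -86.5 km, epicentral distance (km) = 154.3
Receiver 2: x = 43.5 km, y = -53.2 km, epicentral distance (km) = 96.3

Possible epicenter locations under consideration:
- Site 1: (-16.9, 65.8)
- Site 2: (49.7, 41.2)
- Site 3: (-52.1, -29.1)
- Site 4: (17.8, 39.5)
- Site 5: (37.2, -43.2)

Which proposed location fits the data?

For each candidate, compare |candidate − station| to the reported distance:
Site 1: residuals Receiver 0 24.7, Receiver 1 7.4, Receiver 2 37.2 → max 37.2 km
Site 2: residuals Receiver 0 11.5, Receiver 1 21.5, Receiver 2 1.7 → max 21.5 km
Site 3: residuals Receiver 0 49.9, Receiver 1 93.8, Receiver 2 2.3 → max 93.8 km
Site 4: residuals Receiver 0 0.1, Receiver 1 0.1, Receiver 2 0.1 → max 0.1 km
Site 5: residuals Receiver 0 64.1, Receiver 1 37.7, Receiver 2 84.5 → max 84.5 km
Only Site 4 has all residuals ≈ 0.

Site 4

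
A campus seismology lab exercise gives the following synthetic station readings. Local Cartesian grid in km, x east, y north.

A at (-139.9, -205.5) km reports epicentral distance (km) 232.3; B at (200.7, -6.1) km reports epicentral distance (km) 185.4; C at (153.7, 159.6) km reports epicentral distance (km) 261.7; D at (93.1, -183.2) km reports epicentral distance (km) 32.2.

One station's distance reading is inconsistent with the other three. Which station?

C

Solve using three stations at a time. Using A, B, D (subtract circle equations pairwise → linear system) gives (x, y) ≈ (86.1, -151.8).
Distances from that point to each station vs reported:
  A: calculated 232.3 vs reported 232.3 → residual 0.0 km
  B: calculated 185.4 vs reported 185.4 → residual 0.0 km
  C: calculated 318.7 vs reported 261.7 → residual 57.0 km
  D: calculated 32.1 vs reported 32.2 → residual 0.1 km
A, B, D are mutually consistent (residuals ≈ 0); C is off by 57.0 km.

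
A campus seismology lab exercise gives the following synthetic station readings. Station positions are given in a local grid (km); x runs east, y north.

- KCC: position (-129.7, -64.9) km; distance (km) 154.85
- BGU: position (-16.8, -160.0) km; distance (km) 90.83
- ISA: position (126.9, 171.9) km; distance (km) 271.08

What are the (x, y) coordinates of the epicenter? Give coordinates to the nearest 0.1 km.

(24.5, -79.1)

Circle about each station: (x + 129.7)² + (y + 64.9)² = 154.85²; (x + 16.8)² + (y + 160.0)² = 90.83²; (x − 126.9)² + (y − 171.9)² = 271.08².
Subtracting the KCC equation from the BGU and ISA equations removes the quadratic terms:
225.8 x − 190.2 y = 20576.57
513.2 x + 473.6 y = -24886.72
Solving the 2×2 system: x ≈ 24.5, y ≈ -79.1 km.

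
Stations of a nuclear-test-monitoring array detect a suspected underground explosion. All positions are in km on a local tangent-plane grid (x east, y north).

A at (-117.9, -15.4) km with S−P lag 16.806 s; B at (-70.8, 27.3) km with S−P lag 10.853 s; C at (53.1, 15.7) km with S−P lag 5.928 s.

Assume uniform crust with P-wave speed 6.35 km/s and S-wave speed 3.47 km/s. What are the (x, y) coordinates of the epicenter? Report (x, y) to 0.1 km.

9.1 km east, 4.7 km north

Distance from S−P lag: d = Δt · v_P v_S / (v_P − v_S) = Δt · (6.35·3.47)/(6.35−3.47) ≈ 7.6509·Δt.
So d_A = 128.58, d_B = 83.03, d_C = 45.35 km.
Circle about each station: (x + 117.9)² + (y + 15.4)² = 128.58²; (x + 70.8)² + (y − 27.3)² = 83.03²; (x − 53.1)² + (y − 15.7)² = 45.35².
Subtracting pairs of circle equations eliminates x²+y² and gives linear equations (the radical axes):
94.2 x + 85.4 y = 1259.20
342.0 x + 62.2 y = 3404.72
Solving the 2×2 system: x ≈ 9.1, y ≈ 4.7 km.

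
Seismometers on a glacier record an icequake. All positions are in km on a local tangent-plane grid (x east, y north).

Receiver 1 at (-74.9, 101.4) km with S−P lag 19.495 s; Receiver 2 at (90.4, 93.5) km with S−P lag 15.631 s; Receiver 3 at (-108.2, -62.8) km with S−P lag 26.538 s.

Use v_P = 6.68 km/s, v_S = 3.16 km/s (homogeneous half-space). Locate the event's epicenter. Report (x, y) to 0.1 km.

Distance from S−P lag: d = Δt · v_P v_S / (v_P − v_S) = Δt · (6.68·3.16)/(6.68−3.16) ≈ 5.9968·Δt.
So d_Receiver 1 = 116.91, d_Receiver 2 = 93.74, d_Receiver 3 = 159.14 km.
Circle about each station: (x + 74.9)² + (y − 101.4)² = 116.91²; (x − 90.4)² + (y − 93.5)² = 93.74²; (x + 108.2)² + (y + 62.8)² = 159.14².
Subtracting the Receiver 1 equation from the Receiver 2 and Receiver 3 equations removes the quadratic terms:
330.6 x − 15.8 y = 5903.20
-66.6 x − 328.4 y = -11898.48
Solving the 2×2 system: x ≈ 19.4, y ≈ 32.3 km.

x ≈ 19.4 km, y ≈ 32.3 km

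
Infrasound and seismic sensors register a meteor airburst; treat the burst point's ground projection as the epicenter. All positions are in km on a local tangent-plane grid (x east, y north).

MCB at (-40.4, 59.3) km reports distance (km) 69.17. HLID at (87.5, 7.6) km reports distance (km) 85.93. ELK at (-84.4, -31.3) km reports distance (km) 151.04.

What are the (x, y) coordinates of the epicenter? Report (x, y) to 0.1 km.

Circle about each station: (x + 40.4)² + (y − 59.3)² = 69.17²; (x − 87.5)² + (y − 7.6)² = 85.93²; (x + 84.4)² + (y + 31.3)² = 151.04².
Subtracting the MCB equation from the HLID and ELK equations removes the quadratic terms:
255.8 x − 103.4 y = -34.12
-88.0 x − 181.2 y = -15074.19
Solving the 2×2 system: x ≈ 28.0, y ≈ 69.6 km.
Check against MCB (with the unrounded x, y): √((x + 40.4)²+(y − 59.3)²) = 69.17 ≈ 69.17 km. ✓

x ≈ 28.0 km, y ≈ 69.6 km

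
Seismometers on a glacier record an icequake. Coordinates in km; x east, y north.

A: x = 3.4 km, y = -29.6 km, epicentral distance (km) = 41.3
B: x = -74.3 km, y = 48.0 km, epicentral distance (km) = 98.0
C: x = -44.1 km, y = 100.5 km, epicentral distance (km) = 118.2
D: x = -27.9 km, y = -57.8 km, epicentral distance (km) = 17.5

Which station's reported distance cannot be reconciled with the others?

Solve using three stations at a time. Using A, B, D (subtract circle equations pairwise → linear system) gives (x, y) ≈ (-36.0, -42.2).
Distances from that point to each station vs reported:
  A: calculated 41.3 vs reported 41.3 → residual 0.0 km
  B: calculated 98.0 vs reported 98.0 → residual 0.0 km
  C: calculated 142.9 vs reported 118.2 → residual 24.7 km
  D: calculated 17.6 vs reported 17.5 → residual 0.1 km
A, B, D are mutually consistent (residuals ≈ 0); C is off by 24.7 km.

C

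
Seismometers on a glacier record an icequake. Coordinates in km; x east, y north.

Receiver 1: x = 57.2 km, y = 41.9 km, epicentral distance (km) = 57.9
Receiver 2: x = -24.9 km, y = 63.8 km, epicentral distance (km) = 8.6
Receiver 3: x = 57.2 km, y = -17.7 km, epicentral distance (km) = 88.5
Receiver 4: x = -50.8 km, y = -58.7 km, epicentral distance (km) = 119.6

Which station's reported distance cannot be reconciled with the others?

Receiver 2

Solve using three stations at a time. Using Receiver 1, Receiver 3, Receiver 4 (subtract circle equations pairwise → linear system) gives (x, y) ≈ (-0.2, 49.7).
Distances from that point to each station vs reported:
  Receiver 1: calculated 57.9 vs reported 57.9 → residual 0.0 km
  Receiver 2: calculated 28.4 vs reported 8.6 → residual 19.8 km
  Receiver 3: calculated 88.5 vs reported 88.5 → residual 0.0 km
  Receiver 4: calculated 119.6 vs reported 119.6 → residual 0.0 km
Receiver 1, Receiver 3, Receiver 4 are mutually consistent (residuals ≈ 0); Receiver 2 is off by 19.8 km.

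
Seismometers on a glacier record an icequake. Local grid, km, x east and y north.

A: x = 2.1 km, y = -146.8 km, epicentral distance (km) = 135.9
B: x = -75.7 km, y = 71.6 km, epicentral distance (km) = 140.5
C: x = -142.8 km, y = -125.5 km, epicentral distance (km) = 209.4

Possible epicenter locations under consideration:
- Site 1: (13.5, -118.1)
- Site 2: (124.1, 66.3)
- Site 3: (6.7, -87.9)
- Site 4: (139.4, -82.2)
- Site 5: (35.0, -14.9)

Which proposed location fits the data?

For each candidate, compare |candidate − station| to the reported distance:
Site 1: residuals A 105.0, B 69.1, C 52.9 → max 105.0 km
Site 2: residuals A 109.7, B 59.4, C 119.3 → max 119.3 km
Site 3: residuals A 76.8, B 39.0, C 55.2 → max 76.8 km
Site 4: residuals A 15.8, B 123.9, C 76.1 → max 123.9 km
Site 5: residuals A 0.0, B 0.0, C 0.0 → max 0.0 km
Only Site 5 has all residuals ≈ 0.

Site 5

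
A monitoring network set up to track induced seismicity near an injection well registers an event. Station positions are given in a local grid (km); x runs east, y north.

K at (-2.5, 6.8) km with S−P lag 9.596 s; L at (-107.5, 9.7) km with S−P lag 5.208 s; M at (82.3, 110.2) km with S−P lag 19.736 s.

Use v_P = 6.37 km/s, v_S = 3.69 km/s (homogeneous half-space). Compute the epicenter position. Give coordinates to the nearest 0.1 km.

-77.8 km east, 44.4 km north

Distance from S−P lag: d = Δt · v_P v_S / (v_P − v_S) = Δt · (6.37·3.69)/(6.37−3.69) ≈ 8.7706·Δt.
So d_K = 84.16, d_L = 45.68, d_M = 173.10 km.
Circle about each station: (x + 2.5)² + (y − 6.8)² = 84.16²; (x + 107.5)² + (y − 9.7)² = 45.68²; (x − 82.3)² + (y − 110.2)² = 173.10².
Subtracting the K equation from the L and M equations removes the quadratic terms:
-210.0 x + 5.8 y = 16594.09
169.6 x + 206.8 y = -4015.86
Solving the 2×2 system: x ≈ -77.8, y ≈ 44.4 km.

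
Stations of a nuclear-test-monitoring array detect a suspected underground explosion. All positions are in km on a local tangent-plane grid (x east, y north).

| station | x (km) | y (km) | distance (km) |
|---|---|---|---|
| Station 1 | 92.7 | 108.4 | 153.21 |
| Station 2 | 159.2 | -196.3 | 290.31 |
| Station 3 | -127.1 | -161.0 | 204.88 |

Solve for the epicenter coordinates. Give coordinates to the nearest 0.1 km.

-33.2 km east, 21.1 km north

Circle about each station: (x − 92.7)² + (y − 108.4)² = 153.21²; (x − 159.2)² + (y + 196.3)² = 290.31²; (x + 127.1)² + (y + 161.0)² = 204.88².
Subtracting pairs of circle equations eliminates x²+y² and gives linear equations (the radical axes):
133.0 x − 609.4 y = -17272.11
-439.6 x − 538.8 y = 3229.05
Solving the 2×2 system: x ≈ -33.2, y ≈ 21.1 km.
Check against Station 1 (with the unrounded x, y): √((x − 92.7)²+(y − 108.4)²) = 153.21 ≈ 153.21 km. ✓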